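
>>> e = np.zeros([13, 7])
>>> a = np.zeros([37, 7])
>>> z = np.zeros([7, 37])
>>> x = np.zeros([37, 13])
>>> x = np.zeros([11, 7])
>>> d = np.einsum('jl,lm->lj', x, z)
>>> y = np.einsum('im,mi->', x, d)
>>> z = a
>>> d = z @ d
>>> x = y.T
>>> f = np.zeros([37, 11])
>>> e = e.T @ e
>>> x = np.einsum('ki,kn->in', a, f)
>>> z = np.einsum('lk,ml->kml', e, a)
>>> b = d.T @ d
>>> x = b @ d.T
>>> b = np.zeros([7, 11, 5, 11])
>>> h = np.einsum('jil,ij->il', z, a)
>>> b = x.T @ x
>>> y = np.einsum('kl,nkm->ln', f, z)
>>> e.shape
(7, 7)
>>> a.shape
(37, 7)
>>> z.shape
(7, 37, 7)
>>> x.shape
(11, 37)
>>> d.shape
(37, 11)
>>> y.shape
(11, 7)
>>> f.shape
(37, 11)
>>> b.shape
(37, 37)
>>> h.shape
(37, 7)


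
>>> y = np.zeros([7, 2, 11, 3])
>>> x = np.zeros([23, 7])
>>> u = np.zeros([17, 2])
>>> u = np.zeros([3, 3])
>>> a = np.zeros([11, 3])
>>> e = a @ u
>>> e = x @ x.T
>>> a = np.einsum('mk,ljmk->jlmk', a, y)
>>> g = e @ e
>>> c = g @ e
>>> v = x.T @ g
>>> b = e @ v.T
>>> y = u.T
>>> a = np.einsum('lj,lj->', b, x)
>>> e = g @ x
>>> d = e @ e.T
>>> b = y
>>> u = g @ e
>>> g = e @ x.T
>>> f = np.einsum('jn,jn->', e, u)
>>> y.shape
(3, 3)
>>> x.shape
(23, 7)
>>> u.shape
(23, 7)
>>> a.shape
()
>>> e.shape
(23, 7)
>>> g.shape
(23, 23)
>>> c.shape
(23, 23)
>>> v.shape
(7, 23)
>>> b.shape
(3, 3)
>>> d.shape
(23, 23)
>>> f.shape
()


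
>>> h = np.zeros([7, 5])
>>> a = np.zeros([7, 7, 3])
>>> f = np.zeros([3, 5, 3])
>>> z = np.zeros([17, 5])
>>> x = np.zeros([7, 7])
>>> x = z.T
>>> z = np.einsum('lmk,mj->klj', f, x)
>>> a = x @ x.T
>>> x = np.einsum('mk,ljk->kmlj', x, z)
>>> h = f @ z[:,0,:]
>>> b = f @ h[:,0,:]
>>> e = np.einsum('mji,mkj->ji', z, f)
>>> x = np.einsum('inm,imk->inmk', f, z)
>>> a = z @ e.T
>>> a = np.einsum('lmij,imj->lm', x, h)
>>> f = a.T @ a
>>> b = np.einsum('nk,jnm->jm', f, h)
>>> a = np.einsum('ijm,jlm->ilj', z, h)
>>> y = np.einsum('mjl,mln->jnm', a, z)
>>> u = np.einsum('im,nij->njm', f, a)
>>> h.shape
(3, 5, 17)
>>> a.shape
(3, 5, 3)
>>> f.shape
(5, 5)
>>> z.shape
(3, 3, 17)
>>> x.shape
(3, 5, 3, 17)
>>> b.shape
(3, 17)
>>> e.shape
(3, 17)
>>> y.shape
(5, 17, 3)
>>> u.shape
(3, 3, 5)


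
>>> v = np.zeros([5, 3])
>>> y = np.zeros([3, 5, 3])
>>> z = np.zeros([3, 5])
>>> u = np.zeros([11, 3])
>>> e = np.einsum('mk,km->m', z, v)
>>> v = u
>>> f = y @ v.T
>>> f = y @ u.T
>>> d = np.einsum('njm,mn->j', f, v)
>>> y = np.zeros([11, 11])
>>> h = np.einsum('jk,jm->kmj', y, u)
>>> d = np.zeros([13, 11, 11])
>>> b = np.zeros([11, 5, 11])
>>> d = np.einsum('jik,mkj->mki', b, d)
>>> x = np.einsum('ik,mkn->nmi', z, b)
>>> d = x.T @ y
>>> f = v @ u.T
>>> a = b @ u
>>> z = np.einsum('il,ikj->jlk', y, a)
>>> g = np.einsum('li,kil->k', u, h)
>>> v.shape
(11, 3)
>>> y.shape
(11, 11)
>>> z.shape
(3, 11, 5)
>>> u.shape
(11, 3)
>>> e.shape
(3,)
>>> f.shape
(11, 11)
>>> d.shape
(3, 11, 11)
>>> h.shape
(11, 3, 11)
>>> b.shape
(11, 5, 11)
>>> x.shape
(11, 11, 3)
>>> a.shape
(11, 5, 3)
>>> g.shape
(11,)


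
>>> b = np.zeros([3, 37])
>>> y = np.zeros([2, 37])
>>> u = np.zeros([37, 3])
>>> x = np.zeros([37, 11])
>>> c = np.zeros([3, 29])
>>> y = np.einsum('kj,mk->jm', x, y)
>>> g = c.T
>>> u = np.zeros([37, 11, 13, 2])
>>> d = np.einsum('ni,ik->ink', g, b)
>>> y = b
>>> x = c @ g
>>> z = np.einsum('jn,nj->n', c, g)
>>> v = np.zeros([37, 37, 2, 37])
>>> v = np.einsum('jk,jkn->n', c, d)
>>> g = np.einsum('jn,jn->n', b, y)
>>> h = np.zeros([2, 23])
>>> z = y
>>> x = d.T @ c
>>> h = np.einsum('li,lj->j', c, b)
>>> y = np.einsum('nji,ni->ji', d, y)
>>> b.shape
(3, 37)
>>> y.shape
(29, 37)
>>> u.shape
(37, 11, 13, 2)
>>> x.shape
(37, 29, 29)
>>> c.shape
(3, 29)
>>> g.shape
(37,)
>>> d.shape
(3, 29, 37)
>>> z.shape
(3, 37)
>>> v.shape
(37,)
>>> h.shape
(37,)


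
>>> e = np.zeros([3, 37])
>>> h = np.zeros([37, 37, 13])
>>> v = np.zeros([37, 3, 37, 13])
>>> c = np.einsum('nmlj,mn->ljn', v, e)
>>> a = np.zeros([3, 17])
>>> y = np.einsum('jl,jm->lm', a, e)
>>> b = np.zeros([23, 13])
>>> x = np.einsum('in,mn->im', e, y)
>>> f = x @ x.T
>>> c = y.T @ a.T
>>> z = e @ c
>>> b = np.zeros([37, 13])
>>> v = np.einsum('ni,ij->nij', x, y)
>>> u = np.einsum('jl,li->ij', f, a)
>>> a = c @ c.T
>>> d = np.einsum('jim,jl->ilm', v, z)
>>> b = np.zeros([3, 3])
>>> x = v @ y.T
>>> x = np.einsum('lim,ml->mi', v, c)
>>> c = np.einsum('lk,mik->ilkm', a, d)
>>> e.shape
(3, 37)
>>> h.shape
(37, 37, 13)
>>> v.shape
(3, 17, 37)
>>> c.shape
(3, 37, 37, 17)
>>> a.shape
(37, 37)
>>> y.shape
(17, 37)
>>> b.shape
(3, 3)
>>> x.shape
(37, 17)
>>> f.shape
(3, 3)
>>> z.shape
(3, 3)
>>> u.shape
(17, 3)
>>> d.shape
(17, 3, 37)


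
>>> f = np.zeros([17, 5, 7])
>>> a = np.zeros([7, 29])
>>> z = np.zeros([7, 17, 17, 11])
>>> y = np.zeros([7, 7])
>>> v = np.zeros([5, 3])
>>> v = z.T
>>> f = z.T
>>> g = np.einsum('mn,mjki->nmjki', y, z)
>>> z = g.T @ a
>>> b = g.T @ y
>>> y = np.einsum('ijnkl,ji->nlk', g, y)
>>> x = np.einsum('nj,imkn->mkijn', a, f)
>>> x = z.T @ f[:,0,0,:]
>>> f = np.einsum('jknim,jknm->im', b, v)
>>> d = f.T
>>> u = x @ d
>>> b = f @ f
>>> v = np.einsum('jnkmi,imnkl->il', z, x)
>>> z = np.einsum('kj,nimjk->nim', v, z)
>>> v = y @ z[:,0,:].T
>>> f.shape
(7, 7)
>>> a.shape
(7, 29)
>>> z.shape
(11, 17, 17)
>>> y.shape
(17, 11, 17)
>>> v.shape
(17, 11, 11)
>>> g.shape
(7, 7, 17, 17, 11)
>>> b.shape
(7, 7)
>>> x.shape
(29, 7, 17, 17, 7)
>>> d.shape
(7, 7)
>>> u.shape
(29, 7, 17, 17, 7)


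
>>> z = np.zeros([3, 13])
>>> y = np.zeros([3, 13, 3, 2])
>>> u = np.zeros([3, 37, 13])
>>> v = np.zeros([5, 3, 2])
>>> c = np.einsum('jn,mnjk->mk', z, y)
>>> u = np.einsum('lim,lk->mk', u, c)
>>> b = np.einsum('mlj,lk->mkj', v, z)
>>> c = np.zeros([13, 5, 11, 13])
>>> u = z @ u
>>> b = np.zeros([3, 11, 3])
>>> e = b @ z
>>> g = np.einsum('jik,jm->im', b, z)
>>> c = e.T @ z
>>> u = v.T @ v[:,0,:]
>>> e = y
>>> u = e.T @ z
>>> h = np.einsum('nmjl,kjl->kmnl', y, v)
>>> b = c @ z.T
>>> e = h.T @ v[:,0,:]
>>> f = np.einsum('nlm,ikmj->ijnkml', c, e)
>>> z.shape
(3, 13)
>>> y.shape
(3, 13, 3, 2)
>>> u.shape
(2, 3, 13, 13)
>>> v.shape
(5, 3, 2)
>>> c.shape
(13, 11, 13)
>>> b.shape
(13, 11, 3)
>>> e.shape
(2, 3, 13, 2)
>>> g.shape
(11, 13)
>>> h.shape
(5, 13, 3, 2)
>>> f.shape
(2, 2, 13, 3, 13, 11)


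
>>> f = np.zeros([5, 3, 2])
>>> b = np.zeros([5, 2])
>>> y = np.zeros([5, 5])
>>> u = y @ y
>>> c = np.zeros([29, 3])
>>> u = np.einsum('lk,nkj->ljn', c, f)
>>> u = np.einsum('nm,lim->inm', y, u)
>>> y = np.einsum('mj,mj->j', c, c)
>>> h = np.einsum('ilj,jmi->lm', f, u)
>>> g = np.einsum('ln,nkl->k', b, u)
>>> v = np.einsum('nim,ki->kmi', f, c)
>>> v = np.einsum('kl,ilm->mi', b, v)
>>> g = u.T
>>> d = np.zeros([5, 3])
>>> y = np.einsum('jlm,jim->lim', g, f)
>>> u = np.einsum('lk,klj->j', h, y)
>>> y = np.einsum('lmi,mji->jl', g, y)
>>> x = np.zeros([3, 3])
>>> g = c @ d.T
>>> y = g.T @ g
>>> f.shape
(5, 3, 2)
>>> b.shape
(5, 2)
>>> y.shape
(5, 5)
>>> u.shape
(2,)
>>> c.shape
(29, 3)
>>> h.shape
(3, 5)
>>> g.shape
(29, 5)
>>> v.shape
(3, 29)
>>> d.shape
(5, 3)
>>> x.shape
(3, 3)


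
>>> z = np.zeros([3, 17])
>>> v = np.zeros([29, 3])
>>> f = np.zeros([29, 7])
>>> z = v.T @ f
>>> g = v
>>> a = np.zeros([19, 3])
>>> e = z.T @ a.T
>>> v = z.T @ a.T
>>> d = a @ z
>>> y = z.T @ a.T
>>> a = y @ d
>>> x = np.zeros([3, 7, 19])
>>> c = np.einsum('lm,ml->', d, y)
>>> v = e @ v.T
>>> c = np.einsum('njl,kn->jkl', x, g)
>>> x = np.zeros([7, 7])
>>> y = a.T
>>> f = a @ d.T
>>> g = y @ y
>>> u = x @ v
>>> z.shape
(3, 7)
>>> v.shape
(7, 7)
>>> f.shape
(7, 19)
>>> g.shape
(7, 7)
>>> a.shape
(7, 7)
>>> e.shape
(7, 19)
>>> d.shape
(19, 7)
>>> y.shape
(7, 7)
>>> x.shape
(7, 7)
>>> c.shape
(7, 29, 19)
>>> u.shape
(7, 7)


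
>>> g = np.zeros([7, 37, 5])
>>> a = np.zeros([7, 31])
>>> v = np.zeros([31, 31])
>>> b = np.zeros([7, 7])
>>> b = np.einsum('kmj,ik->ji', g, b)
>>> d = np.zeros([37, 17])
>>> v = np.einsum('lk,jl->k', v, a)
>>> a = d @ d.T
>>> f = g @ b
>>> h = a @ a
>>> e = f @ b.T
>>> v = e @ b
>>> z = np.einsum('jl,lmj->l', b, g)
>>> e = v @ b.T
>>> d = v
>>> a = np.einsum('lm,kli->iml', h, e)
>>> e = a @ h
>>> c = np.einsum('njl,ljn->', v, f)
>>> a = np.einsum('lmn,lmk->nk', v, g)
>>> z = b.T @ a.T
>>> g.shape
(7, 37, 5)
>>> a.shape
(7, 5)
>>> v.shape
(7, 37, 7)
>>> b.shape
(5, 7)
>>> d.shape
(7, 37, 7)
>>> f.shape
(7, 37, 7)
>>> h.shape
(37, 37)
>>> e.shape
(5, 37, 37)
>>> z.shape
(7, 7)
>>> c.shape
()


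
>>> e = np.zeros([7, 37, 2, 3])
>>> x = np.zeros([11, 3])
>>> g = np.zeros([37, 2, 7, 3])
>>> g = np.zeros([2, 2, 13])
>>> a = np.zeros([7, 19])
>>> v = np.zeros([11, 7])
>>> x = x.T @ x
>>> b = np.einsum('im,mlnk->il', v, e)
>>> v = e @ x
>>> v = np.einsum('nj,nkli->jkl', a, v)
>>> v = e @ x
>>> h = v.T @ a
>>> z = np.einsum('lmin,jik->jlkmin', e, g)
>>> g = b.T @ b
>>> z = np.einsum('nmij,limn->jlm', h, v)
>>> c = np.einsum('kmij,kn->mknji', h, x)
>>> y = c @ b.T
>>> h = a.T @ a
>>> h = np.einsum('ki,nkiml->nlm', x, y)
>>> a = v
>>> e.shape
(7, 37, 2, 3)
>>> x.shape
(3, 3)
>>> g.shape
(37, 37)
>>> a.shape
(7, 37, 2, 3)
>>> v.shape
(7, 37, 2, 3)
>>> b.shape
(11, 37)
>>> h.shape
(2, 11, 19)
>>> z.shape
(19, 7, 2)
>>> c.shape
(2, 3, 3, 19, 37)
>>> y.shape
(2, 3, 3, 19, 11)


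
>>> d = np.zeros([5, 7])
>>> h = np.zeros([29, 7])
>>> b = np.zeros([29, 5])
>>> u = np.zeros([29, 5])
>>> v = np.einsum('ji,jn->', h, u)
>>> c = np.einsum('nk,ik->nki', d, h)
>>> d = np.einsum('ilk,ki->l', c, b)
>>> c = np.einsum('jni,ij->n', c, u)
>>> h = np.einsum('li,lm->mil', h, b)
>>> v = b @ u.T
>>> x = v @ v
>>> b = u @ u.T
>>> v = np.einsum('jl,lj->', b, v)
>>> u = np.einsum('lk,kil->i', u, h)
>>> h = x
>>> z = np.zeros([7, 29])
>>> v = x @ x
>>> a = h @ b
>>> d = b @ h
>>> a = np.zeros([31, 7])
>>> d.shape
(29, 29)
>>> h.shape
(29, 29)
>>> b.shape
(29, 29)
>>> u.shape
(7,)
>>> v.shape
(29, 29)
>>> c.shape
(7,)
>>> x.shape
(29, 29)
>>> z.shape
(7, 29)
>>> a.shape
(31, 7)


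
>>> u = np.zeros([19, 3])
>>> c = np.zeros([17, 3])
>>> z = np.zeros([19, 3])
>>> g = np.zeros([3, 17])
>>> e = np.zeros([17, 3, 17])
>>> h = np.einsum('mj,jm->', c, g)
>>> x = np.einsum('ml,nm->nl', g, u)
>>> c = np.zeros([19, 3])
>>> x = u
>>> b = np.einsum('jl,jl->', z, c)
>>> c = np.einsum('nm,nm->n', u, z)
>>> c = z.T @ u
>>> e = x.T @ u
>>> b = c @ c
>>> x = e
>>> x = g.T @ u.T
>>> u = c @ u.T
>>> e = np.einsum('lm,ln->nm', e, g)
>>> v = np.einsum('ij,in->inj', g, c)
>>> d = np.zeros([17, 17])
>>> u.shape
(3, 19)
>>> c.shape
(3, 3)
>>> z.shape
(19, 3)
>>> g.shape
(3, 17)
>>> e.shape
(17, 3)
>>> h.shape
()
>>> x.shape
(17, 19)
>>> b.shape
(3, 3)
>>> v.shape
(3, 3, 17)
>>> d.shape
(17, 17)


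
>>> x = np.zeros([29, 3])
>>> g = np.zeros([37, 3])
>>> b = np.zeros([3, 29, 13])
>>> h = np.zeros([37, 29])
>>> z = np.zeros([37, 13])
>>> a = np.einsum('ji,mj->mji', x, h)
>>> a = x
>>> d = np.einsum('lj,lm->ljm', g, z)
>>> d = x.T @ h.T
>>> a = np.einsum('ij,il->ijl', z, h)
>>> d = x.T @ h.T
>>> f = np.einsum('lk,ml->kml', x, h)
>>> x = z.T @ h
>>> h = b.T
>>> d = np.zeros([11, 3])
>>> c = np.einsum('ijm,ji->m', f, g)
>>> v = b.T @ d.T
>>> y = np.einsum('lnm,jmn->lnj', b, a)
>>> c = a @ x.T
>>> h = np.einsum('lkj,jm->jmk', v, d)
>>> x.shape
(13, 29)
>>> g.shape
(37, 3)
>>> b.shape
(3, 29, 13)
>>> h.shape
(11, 3, 29)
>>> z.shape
(37, 13)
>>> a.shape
(37, 13, 29)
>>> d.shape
(11, 3)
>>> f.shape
(3, 37, 29)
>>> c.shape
(37, 13, 13)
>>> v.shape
(13, 29, 11)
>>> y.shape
(3, 29, 37)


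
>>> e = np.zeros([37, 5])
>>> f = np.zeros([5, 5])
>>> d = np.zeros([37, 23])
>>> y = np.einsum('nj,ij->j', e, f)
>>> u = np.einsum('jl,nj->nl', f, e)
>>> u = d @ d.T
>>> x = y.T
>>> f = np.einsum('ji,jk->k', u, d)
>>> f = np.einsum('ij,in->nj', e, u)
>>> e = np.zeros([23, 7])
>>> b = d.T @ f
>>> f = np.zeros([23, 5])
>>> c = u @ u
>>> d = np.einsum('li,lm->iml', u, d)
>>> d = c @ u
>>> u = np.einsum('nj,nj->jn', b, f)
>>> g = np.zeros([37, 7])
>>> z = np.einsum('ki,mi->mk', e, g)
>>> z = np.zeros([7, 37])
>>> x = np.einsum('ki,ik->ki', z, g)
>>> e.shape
(23, 7)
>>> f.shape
(23, 5)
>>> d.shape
(37, 37)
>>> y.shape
(5,)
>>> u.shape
(5, 23)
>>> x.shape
(7, 37)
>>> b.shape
(23, 5)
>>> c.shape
(37, 37)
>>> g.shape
(37, 7)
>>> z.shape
(7, 37)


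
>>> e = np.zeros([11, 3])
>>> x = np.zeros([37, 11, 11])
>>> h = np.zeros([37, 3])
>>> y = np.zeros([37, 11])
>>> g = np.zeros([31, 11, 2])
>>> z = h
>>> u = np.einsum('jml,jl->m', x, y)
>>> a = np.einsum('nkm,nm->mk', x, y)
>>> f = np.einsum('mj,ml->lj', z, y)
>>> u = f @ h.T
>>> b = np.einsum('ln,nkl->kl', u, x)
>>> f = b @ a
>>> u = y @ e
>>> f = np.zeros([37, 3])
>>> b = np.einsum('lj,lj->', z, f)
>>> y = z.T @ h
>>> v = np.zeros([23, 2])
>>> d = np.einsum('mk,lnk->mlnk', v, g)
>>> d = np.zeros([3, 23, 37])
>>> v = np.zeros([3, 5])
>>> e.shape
(11, 3)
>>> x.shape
(37, 11, 11)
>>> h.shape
(37, 3)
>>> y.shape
(3, 3)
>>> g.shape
(31, 11, 2)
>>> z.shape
(37, 3)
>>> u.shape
(37, 3)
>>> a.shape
(11, 11)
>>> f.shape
(37, 3)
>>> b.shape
()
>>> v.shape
(3, 5)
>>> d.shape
(3, 23, 37)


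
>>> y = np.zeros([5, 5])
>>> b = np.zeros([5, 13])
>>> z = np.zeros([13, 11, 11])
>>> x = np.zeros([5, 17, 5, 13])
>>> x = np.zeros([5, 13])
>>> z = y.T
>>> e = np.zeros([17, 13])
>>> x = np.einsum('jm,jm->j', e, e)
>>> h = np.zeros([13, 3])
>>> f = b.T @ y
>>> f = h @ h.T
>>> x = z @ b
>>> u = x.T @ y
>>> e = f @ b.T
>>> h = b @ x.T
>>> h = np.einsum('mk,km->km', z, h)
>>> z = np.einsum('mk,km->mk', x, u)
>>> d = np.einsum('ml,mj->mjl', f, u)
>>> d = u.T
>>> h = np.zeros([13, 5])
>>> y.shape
(5, 5)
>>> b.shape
(5, 13)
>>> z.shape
(5, 13)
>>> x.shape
(5, 13)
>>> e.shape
(13, 5)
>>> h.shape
(13, 5)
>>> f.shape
(13, 13)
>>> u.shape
(13, 5)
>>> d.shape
(5, 13)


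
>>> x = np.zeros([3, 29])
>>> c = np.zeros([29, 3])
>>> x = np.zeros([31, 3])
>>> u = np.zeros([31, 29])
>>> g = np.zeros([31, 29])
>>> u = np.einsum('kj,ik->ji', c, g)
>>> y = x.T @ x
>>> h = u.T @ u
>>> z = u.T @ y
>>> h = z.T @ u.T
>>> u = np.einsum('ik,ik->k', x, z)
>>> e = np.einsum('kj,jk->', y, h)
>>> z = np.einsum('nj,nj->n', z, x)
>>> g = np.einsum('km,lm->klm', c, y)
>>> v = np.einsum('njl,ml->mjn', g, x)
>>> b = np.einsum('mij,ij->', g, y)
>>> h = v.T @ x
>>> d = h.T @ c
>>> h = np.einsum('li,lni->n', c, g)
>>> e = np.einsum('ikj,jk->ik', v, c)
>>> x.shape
(31, 3)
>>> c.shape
(29, 3)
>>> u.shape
(3,)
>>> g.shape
(29, 3, 3)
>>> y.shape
(3, 3)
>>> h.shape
(3,)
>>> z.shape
(31,)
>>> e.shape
(31, 3)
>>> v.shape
(31, 3, 29)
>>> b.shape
()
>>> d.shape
(3, 3, 3)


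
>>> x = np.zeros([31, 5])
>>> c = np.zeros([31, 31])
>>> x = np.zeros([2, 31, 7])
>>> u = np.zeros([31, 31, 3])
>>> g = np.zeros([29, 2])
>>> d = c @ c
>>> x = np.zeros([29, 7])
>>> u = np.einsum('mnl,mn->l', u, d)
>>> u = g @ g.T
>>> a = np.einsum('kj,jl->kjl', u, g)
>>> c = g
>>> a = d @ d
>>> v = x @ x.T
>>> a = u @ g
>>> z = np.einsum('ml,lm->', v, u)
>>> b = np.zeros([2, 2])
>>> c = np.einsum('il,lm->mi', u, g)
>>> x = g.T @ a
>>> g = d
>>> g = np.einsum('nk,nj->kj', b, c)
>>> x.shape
(2, 2)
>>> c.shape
(2, 29)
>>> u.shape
(29, 29)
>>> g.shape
(2, 29)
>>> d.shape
(31, 31)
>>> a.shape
(29, 2)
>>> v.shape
(29, 29)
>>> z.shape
()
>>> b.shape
(2, 2)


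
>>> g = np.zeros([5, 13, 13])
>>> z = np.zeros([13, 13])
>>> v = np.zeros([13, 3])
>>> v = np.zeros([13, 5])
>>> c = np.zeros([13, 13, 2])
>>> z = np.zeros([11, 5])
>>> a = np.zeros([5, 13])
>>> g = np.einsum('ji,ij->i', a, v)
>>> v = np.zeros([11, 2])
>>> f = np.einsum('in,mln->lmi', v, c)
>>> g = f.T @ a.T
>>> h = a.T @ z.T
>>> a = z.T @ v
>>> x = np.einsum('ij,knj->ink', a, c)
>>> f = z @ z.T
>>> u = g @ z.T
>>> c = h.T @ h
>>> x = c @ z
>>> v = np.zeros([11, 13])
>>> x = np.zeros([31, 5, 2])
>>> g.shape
(11, 13, 5)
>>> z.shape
(11, 5)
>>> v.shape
(11, 13)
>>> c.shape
(11, 11)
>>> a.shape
(5, 2)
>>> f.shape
(11, 11)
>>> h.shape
(13, 11)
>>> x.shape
(31, 5, 2)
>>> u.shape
(11, 13, 11)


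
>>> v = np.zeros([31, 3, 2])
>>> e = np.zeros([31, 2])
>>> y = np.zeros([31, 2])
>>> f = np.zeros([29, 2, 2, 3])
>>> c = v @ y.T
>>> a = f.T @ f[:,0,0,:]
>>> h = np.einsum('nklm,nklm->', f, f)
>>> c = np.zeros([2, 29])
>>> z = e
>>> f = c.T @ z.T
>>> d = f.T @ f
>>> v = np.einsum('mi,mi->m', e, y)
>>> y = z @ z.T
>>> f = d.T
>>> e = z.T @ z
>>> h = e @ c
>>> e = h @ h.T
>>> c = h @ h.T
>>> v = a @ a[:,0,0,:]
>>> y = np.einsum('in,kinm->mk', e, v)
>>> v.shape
(3, 2, 2, 3)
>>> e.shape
(2, 2)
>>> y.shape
(3, 3)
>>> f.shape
(31, 31)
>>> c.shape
(2, 2)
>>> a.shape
(3, 2, 2, 3)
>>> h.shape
(2, 29)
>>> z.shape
(31, 2)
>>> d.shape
(31, 31)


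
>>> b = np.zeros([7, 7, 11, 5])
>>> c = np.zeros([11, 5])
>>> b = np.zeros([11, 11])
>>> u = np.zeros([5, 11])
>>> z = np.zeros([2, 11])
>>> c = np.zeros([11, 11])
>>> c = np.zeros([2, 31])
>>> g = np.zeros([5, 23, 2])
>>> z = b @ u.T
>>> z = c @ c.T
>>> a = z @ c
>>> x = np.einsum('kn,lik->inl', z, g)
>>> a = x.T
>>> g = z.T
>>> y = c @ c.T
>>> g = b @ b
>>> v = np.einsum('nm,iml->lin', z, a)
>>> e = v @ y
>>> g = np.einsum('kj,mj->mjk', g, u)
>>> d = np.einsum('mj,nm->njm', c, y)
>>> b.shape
(11, 11)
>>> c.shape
(2, 31)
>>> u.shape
(5, 11)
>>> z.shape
(2, 2)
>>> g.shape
(5, 11, 11)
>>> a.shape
(5, 2, 23)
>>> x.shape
(23, 2, 5)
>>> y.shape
(2, 2)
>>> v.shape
(23, 5, 2)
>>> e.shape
(23, 5, 2)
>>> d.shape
(2, 31, 2)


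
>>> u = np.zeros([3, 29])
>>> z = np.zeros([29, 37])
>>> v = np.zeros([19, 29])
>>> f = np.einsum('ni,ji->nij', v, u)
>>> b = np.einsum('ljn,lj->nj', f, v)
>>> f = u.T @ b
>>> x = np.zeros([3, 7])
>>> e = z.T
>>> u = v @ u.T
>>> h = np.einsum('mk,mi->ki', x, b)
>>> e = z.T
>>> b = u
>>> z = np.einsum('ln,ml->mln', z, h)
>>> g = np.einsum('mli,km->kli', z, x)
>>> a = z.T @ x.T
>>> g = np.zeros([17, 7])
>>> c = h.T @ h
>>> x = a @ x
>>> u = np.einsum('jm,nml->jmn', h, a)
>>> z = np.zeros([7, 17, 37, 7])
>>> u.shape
(7, 29, 37)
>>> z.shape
(7, 17, 37, 7)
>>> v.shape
(19, 29)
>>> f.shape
(29, 29)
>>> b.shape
(19, 3)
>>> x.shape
(37, 29, 7)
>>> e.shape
(37, 29)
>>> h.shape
(7, 29)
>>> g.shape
(17, 7)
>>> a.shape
(37, 29, 3)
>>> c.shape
(29, 29)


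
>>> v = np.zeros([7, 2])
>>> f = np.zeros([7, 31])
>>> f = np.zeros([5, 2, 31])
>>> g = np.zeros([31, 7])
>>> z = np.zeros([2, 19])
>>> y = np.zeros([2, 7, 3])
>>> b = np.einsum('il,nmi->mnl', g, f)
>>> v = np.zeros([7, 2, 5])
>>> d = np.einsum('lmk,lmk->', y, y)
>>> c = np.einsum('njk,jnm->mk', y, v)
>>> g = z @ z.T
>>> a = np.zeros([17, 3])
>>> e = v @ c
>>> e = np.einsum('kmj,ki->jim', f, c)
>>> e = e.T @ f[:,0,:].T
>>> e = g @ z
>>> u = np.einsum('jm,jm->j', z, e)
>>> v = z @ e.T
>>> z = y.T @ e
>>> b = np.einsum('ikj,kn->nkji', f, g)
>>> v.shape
(2, 2)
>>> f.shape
(5, 2, 31)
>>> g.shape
(2, 2)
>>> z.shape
(3, 7, 19)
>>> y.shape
(2, 7, 3)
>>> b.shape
(2, 2, 31, 5)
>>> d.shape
()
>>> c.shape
(5, 3)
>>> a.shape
(17, 3)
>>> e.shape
(2, 19)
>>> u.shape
(2,)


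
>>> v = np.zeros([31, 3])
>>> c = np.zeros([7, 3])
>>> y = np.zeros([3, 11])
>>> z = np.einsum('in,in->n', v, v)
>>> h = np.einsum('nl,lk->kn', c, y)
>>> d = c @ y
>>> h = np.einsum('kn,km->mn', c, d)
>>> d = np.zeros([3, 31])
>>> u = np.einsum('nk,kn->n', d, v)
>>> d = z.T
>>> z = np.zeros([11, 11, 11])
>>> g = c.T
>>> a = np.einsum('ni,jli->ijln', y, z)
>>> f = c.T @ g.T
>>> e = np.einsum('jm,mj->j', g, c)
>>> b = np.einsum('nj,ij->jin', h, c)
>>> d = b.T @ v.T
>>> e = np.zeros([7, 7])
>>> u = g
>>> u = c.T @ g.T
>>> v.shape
(31, 3)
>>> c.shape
(7, 3)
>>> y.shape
(3, 11)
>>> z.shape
(11, 11, 11)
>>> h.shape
(11, 3)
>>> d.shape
(11, 7, 31)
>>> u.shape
(3, 3)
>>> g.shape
(3, 7)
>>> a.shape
(11, 11, 11, 3)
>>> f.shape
(3, 3)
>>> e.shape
(7, 7)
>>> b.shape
(3, 7, 11)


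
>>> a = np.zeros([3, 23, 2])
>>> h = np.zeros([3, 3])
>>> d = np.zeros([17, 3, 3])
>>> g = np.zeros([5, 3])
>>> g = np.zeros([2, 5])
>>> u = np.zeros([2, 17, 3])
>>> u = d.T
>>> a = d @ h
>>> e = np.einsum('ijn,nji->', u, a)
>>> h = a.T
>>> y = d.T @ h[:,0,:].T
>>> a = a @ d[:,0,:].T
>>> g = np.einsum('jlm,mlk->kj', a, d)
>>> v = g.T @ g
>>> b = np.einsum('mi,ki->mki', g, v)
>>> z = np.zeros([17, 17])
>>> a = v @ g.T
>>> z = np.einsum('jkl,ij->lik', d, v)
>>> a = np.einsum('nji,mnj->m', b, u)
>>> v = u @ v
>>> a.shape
(3,)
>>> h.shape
(3, 3, 17)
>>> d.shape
(17, 3, 3)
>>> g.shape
(3, 17)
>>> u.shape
(3, 3, 17)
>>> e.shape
()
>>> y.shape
(3, 3, 3)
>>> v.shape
(3, 3, 17)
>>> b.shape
(3, 17, 17)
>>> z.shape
(3, 17, 3)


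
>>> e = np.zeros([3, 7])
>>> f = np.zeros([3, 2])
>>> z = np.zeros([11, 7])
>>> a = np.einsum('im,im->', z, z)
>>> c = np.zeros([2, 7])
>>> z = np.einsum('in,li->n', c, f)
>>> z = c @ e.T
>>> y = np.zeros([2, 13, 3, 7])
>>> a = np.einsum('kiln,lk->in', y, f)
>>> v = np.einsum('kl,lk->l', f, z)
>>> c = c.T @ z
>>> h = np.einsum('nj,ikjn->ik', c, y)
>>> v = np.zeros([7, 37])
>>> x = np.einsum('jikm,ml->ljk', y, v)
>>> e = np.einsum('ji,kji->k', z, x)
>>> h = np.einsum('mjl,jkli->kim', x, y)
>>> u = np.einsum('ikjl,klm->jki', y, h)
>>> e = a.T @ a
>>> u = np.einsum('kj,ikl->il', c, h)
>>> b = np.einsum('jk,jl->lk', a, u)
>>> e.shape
(7, 7)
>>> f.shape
(3, 2)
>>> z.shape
(2, 3)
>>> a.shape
(13, 7)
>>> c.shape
(7, 3)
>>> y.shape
(2, 13, 3, 7)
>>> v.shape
(7, 37)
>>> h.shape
(13, 7, 37)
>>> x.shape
(37, 2, 3)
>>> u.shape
(13, 37)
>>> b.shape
(37, 7)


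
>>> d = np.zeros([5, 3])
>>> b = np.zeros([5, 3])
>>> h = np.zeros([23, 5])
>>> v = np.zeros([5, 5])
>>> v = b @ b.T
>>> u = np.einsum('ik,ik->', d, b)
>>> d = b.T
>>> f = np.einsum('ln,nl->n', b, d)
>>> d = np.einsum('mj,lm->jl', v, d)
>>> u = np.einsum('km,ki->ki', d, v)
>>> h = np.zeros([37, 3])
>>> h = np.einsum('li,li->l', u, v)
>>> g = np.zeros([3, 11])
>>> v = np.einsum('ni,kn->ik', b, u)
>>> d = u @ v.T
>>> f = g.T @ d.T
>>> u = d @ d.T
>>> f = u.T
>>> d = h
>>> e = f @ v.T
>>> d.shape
(5,)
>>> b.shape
(5, 3)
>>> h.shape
(5,)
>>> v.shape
(3, 5)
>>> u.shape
(5, 5)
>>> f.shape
(5, 5)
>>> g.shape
(3, 11)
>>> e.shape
(5, 3)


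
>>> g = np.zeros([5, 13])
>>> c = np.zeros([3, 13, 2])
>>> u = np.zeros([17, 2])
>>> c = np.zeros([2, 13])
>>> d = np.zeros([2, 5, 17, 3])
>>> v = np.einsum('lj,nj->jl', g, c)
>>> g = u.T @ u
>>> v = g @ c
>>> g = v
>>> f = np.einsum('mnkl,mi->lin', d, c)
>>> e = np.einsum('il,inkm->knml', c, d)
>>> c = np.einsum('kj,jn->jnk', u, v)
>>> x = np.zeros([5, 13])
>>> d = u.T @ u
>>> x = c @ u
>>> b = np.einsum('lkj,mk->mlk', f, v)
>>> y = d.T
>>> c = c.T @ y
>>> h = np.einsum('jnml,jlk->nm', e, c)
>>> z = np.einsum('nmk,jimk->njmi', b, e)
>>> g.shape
(2, 13)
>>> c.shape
(17, 13, 2)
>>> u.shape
(17, 2)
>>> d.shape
(2, 2)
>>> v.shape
(2, 13)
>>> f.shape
(3, 13, 5)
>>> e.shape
(17, 5, 3, 13)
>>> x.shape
(2, 13, 2)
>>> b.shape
(2, 3, 13)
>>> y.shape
(2, 2)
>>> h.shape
(5, 3)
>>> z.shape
(2, 17, 3, 5)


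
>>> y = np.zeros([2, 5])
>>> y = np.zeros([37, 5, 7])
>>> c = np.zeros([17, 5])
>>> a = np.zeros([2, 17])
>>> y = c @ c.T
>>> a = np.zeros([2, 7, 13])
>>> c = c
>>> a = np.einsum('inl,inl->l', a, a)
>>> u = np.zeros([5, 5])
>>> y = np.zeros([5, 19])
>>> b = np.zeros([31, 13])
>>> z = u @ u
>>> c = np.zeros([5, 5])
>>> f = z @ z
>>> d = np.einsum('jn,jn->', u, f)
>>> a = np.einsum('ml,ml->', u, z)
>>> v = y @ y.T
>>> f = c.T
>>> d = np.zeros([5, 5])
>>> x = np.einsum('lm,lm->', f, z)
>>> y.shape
(5, 19)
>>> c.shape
(5, 5)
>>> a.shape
()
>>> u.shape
(5, 5)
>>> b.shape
(31, 13)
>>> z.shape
(5, 5)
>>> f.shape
(5, 5)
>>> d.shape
(5, 5)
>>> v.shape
(5, 5)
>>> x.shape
()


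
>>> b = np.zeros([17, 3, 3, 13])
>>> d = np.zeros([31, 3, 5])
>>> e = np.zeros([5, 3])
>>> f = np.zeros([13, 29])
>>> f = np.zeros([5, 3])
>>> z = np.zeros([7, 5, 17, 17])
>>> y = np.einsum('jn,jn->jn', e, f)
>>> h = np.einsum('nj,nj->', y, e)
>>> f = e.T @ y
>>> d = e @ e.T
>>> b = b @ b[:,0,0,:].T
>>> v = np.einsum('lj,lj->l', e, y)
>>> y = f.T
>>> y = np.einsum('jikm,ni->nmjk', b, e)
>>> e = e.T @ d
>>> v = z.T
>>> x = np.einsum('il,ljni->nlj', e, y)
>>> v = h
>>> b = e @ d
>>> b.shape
(3, 5)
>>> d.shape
(5, 5)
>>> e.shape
(3, 5)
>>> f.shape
(3, 3)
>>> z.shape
(7, 5, 17, 17)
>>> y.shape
(5, 17, 17, 3)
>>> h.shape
()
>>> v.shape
()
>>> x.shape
(17, 5, 17)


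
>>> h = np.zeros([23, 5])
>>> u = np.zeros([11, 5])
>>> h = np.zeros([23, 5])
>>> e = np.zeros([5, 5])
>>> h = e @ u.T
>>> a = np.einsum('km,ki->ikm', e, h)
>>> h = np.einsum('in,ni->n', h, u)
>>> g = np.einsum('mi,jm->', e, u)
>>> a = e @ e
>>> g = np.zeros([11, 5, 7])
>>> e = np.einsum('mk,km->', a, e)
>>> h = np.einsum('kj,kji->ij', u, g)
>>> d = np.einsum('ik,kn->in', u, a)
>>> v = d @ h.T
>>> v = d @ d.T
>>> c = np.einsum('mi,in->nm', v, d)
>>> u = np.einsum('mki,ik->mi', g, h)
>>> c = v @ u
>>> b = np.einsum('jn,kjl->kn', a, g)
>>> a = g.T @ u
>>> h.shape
(7, 5)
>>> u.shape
(11, 7)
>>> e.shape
()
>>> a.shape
(7, 5, 7)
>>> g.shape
(11, 5, 7)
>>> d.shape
(11, 5)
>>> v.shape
(11, 11)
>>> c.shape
(11, 7)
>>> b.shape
(11, 5)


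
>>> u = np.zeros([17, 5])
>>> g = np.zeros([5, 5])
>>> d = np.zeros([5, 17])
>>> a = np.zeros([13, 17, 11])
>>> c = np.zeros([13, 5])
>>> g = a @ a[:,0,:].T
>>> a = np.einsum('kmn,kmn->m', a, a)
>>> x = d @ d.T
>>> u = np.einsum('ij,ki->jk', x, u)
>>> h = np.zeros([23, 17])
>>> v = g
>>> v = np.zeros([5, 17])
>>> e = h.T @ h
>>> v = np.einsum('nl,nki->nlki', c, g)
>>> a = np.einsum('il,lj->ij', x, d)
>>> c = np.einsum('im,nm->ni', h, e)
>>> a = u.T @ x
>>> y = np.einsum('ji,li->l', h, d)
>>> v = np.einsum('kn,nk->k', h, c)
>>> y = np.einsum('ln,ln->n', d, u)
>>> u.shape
(5, 17)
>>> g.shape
(13, 17, 13)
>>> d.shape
(5, 17)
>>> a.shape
(17, 5)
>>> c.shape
(17, 23)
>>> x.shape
(5, 5)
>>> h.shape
(23, 17)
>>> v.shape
(23,)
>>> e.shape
(17, 17)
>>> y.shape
(17,)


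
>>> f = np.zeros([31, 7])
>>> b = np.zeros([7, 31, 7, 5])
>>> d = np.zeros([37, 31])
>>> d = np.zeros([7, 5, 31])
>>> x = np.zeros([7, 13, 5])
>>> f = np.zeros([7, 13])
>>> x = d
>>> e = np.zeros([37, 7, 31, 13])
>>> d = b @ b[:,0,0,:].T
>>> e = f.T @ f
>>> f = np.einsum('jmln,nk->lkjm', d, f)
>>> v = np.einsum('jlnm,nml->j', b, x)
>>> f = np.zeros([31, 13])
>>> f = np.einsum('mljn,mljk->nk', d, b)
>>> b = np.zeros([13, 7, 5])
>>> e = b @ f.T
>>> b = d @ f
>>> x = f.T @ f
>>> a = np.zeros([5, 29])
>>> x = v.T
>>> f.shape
(7, 5)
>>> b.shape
(7, 31, 7, 5)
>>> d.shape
(7, 31, 7, 7)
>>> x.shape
(7,)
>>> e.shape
(13, 7, 7)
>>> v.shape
(7,)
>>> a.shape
(5, 29)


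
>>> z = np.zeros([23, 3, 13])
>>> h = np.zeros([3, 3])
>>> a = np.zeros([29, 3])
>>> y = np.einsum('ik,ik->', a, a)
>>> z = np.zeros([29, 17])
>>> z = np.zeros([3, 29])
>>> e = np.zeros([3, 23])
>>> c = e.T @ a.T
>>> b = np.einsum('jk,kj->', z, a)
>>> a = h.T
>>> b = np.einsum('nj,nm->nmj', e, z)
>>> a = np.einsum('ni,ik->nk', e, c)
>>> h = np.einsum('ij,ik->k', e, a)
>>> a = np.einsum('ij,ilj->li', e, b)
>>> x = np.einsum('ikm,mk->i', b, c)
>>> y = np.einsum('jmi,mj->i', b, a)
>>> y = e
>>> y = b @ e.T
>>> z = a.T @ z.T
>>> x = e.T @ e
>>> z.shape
(3, 3)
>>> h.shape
(29,)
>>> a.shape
(29, 3)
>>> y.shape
(3, 29, 3)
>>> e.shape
(3, 23)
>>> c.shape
(23, 29)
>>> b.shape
(3, 29, 23)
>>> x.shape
(23, 23)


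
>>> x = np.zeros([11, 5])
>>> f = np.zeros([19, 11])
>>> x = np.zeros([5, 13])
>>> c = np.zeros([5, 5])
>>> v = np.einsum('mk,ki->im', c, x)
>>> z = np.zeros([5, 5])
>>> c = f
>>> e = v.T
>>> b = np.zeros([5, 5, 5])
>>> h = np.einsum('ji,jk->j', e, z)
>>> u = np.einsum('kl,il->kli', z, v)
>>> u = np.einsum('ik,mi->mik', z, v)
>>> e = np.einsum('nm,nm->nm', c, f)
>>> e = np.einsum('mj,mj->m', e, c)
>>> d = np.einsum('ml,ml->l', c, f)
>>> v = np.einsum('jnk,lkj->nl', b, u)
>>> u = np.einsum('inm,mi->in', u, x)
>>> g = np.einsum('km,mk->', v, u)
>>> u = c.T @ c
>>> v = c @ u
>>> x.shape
(5, 13)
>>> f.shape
(19, 11)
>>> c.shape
(19, 11)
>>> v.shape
(19, 11)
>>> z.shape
(5, 5)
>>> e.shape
(19,)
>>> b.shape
(5, 5, 5)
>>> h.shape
(5,)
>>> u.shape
(11, 11)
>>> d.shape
(11,)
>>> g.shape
()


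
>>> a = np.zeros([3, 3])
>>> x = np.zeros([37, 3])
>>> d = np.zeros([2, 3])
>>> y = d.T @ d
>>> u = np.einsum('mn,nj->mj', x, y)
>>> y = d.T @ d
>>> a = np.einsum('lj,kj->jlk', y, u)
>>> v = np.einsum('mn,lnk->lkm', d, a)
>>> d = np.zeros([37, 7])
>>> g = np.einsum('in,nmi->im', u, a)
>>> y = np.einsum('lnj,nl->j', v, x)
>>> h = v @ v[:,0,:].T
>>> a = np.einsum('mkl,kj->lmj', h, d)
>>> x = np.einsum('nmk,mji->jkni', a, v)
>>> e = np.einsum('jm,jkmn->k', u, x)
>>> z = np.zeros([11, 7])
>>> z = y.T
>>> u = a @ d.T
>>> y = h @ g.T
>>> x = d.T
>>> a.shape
(3, 3, 7)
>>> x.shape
(7, 37)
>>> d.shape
(37, 7)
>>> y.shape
(3, 37, 37)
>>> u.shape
(3, 3, 37)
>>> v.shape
(3, 37, 2)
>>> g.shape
(37, 3)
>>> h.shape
(3, 37, 3)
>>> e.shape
(7,)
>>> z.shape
(2,)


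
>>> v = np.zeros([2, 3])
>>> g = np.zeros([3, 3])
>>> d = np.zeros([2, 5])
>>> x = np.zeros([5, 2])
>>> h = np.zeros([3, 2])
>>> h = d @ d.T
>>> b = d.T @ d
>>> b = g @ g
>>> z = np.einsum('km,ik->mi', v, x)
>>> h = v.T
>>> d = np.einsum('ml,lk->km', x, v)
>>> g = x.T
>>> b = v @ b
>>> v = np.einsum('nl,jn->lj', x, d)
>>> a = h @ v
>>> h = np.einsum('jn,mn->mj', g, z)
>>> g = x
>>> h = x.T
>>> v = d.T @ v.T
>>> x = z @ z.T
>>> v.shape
(5, 2)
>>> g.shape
(5, 2)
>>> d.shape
(3, 5)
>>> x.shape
(3, 3)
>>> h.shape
(2, 5)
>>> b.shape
(2, 3)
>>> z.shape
(3, 5)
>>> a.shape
(3, 3)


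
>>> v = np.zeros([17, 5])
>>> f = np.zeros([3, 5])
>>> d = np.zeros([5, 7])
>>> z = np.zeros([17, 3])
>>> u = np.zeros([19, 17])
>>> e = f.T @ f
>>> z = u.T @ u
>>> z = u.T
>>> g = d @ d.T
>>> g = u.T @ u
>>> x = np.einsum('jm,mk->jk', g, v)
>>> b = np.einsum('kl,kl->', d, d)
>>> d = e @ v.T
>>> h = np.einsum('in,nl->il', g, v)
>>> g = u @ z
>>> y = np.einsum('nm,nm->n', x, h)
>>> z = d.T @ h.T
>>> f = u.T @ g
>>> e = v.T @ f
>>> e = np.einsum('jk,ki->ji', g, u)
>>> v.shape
(17, 5)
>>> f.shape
(17, 19)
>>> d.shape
(5, 17)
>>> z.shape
(17, 17)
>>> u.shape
(19, 17)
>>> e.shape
(19, 17)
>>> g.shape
(19, 19)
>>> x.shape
(17, 5)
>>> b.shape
()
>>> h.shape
(17, 5)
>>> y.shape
(17,)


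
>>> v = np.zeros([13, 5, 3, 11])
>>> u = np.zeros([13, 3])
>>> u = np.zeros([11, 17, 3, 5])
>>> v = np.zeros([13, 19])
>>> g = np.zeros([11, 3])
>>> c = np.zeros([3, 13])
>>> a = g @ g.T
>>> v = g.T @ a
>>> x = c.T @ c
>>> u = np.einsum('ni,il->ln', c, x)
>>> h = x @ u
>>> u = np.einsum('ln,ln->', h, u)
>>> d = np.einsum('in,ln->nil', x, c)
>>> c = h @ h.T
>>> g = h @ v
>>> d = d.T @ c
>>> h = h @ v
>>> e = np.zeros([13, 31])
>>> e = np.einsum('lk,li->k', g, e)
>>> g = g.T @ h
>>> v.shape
(3, 11)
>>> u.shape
()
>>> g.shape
(11, 11)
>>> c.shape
(13, 13)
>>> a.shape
(11, 11)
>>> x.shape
(13, 13)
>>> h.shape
(13, 11)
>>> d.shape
(3, 13, 13)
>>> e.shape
(11,)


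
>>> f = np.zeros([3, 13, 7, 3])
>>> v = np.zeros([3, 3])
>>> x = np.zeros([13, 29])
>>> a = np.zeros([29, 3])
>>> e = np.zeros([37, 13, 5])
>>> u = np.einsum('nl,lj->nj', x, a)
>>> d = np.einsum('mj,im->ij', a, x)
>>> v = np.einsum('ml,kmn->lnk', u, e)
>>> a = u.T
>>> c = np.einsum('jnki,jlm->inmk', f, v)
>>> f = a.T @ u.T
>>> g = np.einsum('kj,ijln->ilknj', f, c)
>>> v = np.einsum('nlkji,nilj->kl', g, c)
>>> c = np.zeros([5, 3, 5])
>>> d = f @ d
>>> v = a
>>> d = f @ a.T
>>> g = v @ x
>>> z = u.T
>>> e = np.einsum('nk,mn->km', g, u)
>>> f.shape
(13, 13)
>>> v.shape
(3, 13)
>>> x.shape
(13, 29)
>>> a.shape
(3, 13)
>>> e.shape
(29, 13)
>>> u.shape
(13, 3)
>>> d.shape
(13, 3)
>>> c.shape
(5, 3, 5)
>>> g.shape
(3, 29)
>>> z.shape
(3, 13)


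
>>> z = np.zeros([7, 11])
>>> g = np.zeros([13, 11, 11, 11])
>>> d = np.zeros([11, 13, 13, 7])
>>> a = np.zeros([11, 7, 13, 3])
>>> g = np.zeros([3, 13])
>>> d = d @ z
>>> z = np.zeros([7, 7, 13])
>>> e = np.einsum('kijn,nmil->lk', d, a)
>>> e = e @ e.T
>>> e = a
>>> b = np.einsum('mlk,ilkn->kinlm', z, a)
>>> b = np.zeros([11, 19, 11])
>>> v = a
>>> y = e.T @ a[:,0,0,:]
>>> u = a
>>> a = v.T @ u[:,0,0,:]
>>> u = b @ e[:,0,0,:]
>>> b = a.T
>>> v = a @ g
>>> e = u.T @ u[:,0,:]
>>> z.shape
(7, 7, 13)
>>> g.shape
(3, 13)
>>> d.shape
(11, 13, 13, 11)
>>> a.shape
(3, 13, 7, 3)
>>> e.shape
(3, 19, 3)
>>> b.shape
(3, 7, 13, 3)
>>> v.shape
(3, 13, 7, 13)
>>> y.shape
(3, 13, 7, 3)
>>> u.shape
(11, 19, 3)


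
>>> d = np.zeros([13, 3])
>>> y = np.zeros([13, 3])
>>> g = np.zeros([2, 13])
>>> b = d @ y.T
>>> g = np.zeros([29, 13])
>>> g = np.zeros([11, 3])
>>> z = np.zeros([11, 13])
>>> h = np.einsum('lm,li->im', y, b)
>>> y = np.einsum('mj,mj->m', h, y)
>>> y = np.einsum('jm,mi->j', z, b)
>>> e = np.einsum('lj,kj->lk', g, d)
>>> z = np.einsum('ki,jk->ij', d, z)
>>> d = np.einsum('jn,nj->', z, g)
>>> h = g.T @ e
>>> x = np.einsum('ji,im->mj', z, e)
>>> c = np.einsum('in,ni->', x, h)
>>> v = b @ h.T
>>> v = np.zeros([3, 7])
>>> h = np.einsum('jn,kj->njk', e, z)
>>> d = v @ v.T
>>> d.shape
(3, 3)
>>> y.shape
(11,)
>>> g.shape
(11, 3)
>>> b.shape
(13, 13)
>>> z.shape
(3, 11)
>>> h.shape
(13, 11, 3)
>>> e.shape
(11, 13)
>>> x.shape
(13, 3)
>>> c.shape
()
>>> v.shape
(3, 7)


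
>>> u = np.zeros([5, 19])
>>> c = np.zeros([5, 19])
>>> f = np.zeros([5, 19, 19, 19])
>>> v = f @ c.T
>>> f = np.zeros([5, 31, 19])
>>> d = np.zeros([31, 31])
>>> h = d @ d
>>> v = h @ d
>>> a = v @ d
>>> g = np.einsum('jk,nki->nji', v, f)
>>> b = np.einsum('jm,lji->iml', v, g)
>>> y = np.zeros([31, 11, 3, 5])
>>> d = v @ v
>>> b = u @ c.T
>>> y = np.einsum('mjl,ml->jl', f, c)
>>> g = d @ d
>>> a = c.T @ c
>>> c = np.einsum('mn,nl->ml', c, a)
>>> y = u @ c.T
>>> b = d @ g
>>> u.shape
(5, 19)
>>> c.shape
(5, 19)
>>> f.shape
(5, 31, 19)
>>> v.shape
(31, 31)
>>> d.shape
(31, 31)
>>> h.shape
(31, 31)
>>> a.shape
(19, 19)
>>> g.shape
(31, 31)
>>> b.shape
(31, 31)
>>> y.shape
(5, 5)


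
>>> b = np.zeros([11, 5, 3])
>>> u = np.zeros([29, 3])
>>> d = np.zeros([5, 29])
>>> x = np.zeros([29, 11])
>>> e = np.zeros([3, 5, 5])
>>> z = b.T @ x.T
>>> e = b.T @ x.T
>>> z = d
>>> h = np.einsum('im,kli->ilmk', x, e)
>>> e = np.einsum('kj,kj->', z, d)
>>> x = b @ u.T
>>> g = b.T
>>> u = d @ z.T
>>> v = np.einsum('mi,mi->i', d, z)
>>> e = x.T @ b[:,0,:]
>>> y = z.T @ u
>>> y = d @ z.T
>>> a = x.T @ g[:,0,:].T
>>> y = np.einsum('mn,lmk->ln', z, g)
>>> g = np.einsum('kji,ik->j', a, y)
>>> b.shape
(11, 5, 3)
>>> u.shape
(5, 5)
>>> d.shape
(5, 29)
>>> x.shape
(11, 5, 29)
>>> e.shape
(29, 5, 3)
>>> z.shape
(5, 29)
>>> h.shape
(29, 5, 11, 3)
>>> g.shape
(5,)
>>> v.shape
(29,)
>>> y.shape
(3, 29)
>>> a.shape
(29, 5, 3)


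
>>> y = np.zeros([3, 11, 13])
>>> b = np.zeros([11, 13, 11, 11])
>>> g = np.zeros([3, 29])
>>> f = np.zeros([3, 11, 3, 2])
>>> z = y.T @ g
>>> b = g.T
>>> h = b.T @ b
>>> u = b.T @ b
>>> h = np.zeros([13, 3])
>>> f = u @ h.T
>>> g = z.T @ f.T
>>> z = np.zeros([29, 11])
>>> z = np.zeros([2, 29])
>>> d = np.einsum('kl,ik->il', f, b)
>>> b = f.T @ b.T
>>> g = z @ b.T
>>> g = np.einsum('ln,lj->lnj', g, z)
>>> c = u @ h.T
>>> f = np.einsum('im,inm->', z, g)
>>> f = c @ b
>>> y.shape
(3, 11, 13)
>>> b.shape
(13, 29)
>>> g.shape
(2, 13, 29)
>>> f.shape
(3, 29)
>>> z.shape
(2, 29)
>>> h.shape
(13, 3)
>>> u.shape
(3, 3)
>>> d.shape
(29, 13)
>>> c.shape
(3, 13)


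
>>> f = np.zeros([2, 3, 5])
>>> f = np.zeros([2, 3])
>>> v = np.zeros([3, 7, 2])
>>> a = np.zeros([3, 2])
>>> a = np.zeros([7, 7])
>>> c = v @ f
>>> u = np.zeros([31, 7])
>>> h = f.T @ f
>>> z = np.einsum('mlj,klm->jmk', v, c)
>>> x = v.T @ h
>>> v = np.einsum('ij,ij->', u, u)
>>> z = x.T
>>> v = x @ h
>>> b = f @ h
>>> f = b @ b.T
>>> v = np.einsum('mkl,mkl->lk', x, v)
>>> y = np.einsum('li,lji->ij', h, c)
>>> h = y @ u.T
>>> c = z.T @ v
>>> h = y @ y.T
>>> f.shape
(2, 2)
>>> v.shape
(3, 7)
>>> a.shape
(7, 7)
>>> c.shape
(2, 7, 7)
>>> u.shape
(31, 7)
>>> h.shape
(3, 3)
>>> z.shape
(3, 7, 2)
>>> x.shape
(2, 7, 3)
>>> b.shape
(2, 3)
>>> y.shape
(3, 7)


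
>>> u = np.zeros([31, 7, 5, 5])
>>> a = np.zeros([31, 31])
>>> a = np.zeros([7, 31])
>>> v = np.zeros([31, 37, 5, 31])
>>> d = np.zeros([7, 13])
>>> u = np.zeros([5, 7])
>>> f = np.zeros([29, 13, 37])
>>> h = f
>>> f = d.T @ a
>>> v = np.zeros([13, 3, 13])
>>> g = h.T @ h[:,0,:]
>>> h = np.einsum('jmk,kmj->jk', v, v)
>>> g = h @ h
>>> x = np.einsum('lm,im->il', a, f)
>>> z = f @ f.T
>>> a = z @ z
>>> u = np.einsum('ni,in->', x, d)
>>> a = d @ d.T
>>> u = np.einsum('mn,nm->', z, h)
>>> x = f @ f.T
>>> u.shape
()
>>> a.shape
(7, 7)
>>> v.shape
(13, 3, 13)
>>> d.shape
(7, 13)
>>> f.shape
(13, 31)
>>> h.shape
(13, 13)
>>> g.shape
(13, 13)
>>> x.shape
(13, 13)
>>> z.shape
(13, 13)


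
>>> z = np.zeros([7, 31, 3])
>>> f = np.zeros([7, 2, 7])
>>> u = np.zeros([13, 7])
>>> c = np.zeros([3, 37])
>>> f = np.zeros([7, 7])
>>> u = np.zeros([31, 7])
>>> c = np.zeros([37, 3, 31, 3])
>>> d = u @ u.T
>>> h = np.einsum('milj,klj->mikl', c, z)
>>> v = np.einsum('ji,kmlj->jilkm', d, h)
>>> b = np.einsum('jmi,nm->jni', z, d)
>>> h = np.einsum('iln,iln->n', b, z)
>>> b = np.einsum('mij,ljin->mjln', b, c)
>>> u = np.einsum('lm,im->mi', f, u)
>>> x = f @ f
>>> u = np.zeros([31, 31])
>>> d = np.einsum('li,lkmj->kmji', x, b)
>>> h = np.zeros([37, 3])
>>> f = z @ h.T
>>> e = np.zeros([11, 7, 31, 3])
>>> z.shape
(7, 31, 3)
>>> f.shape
(7, 31, 37)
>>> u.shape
(31, 31)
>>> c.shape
(37, 3, 31, 3)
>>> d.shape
(3, 37, 3, 7)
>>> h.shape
(37, 3)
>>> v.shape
(31, 31, 7, 37, 3)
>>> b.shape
(7, 3, 37, 3)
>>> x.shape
(7, 7)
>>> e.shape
(11, 7, 31, 3)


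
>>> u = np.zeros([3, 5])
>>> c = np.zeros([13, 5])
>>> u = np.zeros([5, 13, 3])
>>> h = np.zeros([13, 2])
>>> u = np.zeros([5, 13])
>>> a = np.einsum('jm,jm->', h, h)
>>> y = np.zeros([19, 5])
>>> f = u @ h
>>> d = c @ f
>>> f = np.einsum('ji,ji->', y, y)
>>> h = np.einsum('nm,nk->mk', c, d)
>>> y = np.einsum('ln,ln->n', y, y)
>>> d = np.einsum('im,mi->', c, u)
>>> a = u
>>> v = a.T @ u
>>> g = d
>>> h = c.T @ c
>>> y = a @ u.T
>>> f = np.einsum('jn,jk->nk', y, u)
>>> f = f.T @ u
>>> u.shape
(5, 13)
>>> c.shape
(13, 5)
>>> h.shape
(5, 5)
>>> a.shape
(5, 13)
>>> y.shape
(5, 5)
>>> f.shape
(13, 13)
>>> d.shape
()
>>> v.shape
(13, 13)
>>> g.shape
()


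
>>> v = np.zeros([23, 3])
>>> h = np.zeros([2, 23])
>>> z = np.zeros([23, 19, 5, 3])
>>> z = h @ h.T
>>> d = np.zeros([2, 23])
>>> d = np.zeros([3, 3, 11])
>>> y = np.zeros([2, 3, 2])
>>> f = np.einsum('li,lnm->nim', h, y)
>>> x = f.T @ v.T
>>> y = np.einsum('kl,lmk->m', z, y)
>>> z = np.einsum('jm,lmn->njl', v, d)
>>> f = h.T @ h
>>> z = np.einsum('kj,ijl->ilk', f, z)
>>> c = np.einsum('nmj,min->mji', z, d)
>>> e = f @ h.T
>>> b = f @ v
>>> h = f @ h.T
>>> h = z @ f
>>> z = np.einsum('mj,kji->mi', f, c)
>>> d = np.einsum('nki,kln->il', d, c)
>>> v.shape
(23, 3)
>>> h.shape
(11, 3, 23)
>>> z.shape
(23, 3)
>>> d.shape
(11, 23)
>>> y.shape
(3,)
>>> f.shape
(23, 23)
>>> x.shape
(2, 23, 23)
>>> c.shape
(3, 23, 3)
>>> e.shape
(23, 2)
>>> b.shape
(23, 3)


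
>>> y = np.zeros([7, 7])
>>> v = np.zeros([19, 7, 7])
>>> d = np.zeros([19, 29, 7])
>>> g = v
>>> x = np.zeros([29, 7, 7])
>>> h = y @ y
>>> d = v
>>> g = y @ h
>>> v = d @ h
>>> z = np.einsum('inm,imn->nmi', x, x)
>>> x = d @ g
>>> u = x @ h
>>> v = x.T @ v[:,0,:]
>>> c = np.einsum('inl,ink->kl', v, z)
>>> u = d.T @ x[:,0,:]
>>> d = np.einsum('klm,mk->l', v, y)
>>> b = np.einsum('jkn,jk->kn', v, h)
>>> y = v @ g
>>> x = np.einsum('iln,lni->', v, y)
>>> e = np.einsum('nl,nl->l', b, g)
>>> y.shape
(7, 7, 7)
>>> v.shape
(7, 7, 7)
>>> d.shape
(7,)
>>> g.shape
(7, 7)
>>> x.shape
()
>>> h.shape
(7, 7)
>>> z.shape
(7, 7, 29)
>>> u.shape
(7, 7, 7)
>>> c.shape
(29, 7)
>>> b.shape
(7, 7)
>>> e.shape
(7,)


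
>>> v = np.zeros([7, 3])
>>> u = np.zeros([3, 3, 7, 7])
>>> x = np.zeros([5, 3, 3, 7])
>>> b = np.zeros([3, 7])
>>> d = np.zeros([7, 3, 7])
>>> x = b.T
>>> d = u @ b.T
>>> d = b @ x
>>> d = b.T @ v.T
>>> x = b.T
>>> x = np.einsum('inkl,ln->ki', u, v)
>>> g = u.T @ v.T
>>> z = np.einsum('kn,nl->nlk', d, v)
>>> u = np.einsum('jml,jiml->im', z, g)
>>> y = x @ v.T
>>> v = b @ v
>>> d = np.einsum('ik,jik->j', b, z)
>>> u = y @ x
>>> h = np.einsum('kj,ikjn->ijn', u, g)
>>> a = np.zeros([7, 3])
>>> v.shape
(3, 3)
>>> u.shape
(7, 3)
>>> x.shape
(7, 3)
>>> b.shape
(3, 7)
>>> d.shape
(7,)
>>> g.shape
(7, 7, 3, 7)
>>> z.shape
(7, 3, 7)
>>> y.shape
(7, 7)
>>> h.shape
(7, 3, 7)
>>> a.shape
(7, 3)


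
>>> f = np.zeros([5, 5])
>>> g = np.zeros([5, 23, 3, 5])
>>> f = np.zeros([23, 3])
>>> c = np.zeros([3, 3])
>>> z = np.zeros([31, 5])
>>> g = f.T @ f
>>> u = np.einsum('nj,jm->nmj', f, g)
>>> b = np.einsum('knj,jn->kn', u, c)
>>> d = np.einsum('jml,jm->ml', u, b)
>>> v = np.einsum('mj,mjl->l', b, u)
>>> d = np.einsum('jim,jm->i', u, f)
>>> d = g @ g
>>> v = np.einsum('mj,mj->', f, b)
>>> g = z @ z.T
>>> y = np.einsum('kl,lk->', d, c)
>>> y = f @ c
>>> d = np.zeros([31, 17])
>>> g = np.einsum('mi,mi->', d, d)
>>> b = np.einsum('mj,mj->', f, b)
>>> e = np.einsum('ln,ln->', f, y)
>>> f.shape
(23, 3)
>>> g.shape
()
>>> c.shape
(3, 3)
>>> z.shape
(31, 5)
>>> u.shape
(23, 3, 3)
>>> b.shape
()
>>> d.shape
(31, 17)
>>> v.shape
()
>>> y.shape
(23, 3)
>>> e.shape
()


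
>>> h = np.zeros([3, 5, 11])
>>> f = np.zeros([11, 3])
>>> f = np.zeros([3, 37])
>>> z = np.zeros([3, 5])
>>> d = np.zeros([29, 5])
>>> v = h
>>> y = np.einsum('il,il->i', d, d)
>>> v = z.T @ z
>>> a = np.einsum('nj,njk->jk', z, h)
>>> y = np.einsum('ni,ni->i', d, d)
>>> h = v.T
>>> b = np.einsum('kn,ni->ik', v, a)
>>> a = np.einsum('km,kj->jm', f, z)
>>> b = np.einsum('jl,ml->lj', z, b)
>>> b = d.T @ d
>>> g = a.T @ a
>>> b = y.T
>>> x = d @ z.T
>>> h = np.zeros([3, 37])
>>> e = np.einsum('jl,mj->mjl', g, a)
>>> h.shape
(3, 37)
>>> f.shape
(3, 37)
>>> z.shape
(3, 5)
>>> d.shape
(29, 5)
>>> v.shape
(5, 5)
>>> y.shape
(5,)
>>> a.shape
(5, 37)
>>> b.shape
(5,)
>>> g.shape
(37, 37)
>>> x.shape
(29, 3)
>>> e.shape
(5, 37, 37)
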